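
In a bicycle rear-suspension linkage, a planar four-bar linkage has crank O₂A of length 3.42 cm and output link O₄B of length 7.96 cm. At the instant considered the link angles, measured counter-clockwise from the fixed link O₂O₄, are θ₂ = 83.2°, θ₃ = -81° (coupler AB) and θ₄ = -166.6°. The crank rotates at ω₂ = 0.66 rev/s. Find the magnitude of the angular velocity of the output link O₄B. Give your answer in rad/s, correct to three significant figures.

0.487

ω₂ = 4.147 rad/s (from 0.66 rev/s).
Differentiating the loop-closure r₂e^{iθ₂}+r₃e^{iθ₃}=r₁+r₄e^{iθ₄} gives r₂ω₂e^{iθ₂}+r₃ω₃e^{iθ₃}=r₄ω₄e^{iθ₄}.
Eliminating the other unknown: ω₄ = r₂ω₂ sin(θ₂−θ₃) / [r₄ sin(θ₄−θ₃)].
Numerator sine = +0.27228; denominator sine = -0.99705.
Result = 0.0342·4.147·(+0.27228) / (0.0796·(-0.99705)) = -0.48656 rad/s; magnitude 0.48656 rad/s.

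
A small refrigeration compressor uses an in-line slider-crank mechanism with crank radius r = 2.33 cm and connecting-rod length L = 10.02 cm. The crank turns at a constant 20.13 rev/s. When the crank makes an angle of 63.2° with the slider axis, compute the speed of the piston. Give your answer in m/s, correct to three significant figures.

ω = 2π·20.1 = 126.5 rad/s
For an in-line slider-crank, x = r cosθ + √(L² − r² sin²θ), so v = −rω sinθ·[1 + r cosθ/√(L² − r² sin²θ)].
With r = 0.0233 m, L = 0.1002 m, θ = 63.2°: √(L² − r² sin²θ) = 0.098018 m.
v = −0.0233·126.5·0.89259·[1 + 0.0233·0.45088/0.098018] = -2.9124 m/s.
|v| = 2.9124 m/s.

2.91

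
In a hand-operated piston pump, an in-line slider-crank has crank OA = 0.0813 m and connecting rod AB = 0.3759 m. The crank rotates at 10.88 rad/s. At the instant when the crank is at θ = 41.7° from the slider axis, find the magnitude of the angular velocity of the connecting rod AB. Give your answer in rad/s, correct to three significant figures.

ω = 10.88 rad/s
The rod makes angle φ with the slider axis where L sinφ = r sinθ; differentiating, L cosφ·φ̇ = r ω cosθ.
L cosφ = √(L² − r² sin²θ) = 0.37199 m.
|ω_rod| = r ω |cosθ| / √(L² − r² sin²θ) = 0.0813·10.88·0.74664/0.37199 = 1.7754 rad/s.

1.78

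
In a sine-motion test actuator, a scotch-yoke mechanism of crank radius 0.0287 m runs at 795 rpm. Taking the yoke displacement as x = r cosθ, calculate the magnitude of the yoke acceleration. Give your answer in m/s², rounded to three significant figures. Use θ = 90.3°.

1.04

ω = 83.25 rad/s (from 795 rpm).
x = r cosθ ⇒ ẍ = −rω² cosθ (ω constant).
|a| = rω²|cosθ| = 0.0287·(83.25)²·|cos 90.3°| = 1.0415 m/s².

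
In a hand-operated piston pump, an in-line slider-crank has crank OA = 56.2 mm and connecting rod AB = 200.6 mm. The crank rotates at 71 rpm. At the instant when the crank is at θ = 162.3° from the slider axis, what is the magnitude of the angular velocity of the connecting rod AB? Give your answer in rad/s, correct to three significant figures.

1.99

ω = 7.435 rad/s (converted from 71 rpm).
The rod makes angle φ with the slider axis where L sinφ = r sinθ; differentiating, L cosφ·φ̇ = r ω cosθ.
L cosφ = √(L² − r² sin²θ) = 0.19987 m.
|ω_rod| = r ω |cosθ| / √(L² − r² sin²θ) = 0.0562·7.435·0.95266/0.19987 = 1.9916 rad/s.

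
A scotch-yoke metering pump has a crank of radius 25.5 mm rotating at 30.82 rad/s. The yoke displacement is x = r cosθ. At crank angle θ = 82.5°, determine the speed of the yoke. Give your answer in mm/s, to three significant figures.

ω = 30.82 rad/s
x = r cosθ ⇒ ẋ = −rω sinθ.
|v| = rω|sinθ| = 0.0255·30.82·|sin 82.5°| = 0.77919 m/s = 779.19 mm/s.

779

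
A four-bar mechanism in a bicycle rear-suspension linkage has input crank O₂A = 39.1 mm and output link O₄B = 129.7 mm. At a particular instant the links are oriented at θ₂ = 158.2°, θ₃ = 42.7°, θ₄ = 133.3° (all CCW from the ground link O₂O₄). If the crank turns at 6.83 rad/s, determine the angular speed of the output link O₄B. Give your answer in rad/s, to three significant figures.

ω₂ = 6.83 rad/s
Differentiating the loop-closure r₂e^{iθ₂}+r₃e^{iθ₃}=r₁+r₄e^{iθ₄} gives r₂ω₂e^{iθ₂}+r₃ω₃e^{iθ₃}=r₄ω₄e^{iθ₄}.
Eliminating the other unknown: ω₄ = r₂ω₂ sin(θ₂−θ₃) / [r₄ sin(θ₄−θ₃)].
Numerator sine = +0.90259; denominator sine = +0.99995.
Result = 0.0391·6.83·(+0.90259) / (0.1297·(+0.99995)) = +1.8585 rad/s; magnitude 1.8585 rad/s.

1.86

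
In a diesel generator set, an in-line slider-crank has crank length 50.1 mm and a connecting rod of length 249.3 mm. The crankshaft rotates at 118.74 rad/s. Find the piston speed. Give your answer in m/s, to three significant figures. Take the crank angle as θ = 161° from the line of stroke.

1.57

ω = 118.7 rad/s
For an in-line slider-crank, x = r cosθ + √(L² − r² sin²θ), so v = −rω sinθ·[1 + r cosθ/√(L² − r² sin²θ)].
With r = 0.0501 m, L = 0.2493 m, θ = 161°: √(L² − r² sin²θ) = 0.24877 m.
v = −0.0501·118.7·0.32557·[1 + 0.0501·-0.94552/0.24877] = -1.568 m/s.
|v| = 1.568 m/s.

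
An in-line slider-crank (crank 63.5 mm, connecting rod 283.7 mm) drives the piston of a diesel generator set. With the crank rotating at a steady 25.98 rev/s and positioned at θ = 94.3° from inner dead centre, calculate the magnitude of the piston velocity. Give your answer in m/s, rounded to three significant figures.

10.2

ω = 2π·26 = 163.2 rad/s
For an in-line slider-crank, x = r cosθ + √(L² − r² sin²θ), so v = −rω sinθ·[1 + r cosθ/√(L² − r² sin²θ)].
With r = 0.0635 m, L = 0.2837 m, θ = 94.3°: √(L² − r² sin²θ) = 0.27654 m.
v = −0.0635·163.2·0.99719·[1 + 0.0635·-0.07498/0.27654] = -10.158 m/s.
|v| = 10.158 m/s.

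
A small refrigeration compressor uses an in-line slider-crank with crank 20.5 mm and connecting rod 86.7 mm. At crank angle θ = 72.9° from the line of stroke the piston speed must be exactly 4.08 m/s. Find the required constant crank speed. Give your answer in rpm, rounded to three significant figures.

For an in-line slider-crank, |v_piston| = rω|sinθ|·[1 + r cosθ/√(L² − r² sin²θ)].
With r = 0.0205 m, L = 0.0867 m, θ = 72.9°: the bracketed kinematic factor |dx/dθ| = 0.020992 m.
ω = v/|dx/dθ| = 4.08/0.020992 = 194.36 rad/s.
N = 60ω/(2π) = 1856 rpm.

1860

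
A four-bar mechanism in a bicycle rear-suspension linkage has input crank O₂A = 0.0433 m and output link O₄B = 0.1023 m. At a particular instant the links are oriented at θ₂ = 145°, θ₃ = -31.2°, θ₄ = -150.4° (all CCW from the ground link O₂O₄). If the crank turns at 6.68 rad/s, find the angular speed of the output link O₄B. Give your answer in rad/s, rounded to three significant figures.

0.215

ω₂ = 6.68 rad/s
Differentiating the loop-closure r₂e^{iθ₂}+r₃e^{iθ₃}=r₁+r₄e^{iθ₄} gives r₂ω₂e^{iθ₂}+r₃ω₃e^{iθ₃}=r₄ω₄e^{iθ₄}.
Eliminating the other unknown: ω₄ = r₂ω₂ sin(θ₂−θ₃) / [r₄ sin(θ₄−θ₃)].
Numerator sine = +0.06627; denominator sine = -0.87292.
Result = 0.0433·6.68·(+0.06627) / (0.1023·(-0.87292)) = -0.21466 rad/s; magnitude 0.21466 rad/s.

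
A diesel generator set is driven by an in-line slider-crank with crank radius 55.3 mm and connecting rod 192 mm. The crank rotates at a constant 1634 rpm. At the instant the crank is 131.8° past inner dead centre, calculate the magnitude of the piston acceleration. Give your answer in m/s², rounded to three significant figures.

ω = 2π·1634/60 = 171.1 rad/s
x(θ) = r cosθ + √(L² − r² sin²θ); with ω constant, a = ω²·d²x/dθ².
d²x/dθ² = −r cosθ − r²(cos2θ)/√u − r⁴ sin²2θ/(4u^{3/2}),  u = L² − r² sin²θ = 0.0351645 m².
Substituting r = 0.0553 m, L = 0.192 m, θ = 131.8°: d²x/dθ² = +0.038327 m.
a = ω²·d²x/dθ² = (171.1)²·(+0.038327) = +1122.2 m/s²;  |a| = 1122.2 m/s².

1120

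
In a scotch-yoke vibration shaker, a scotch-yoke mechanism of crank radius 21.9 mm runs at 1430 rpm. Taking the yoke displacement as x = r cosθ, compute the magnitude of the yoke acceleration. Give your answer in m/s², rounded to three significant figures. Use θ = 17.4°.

469

ω = 149.7 rad/s (from 1430 rpm).
x = r cosθ ⇒ ẍ = −rω² cosθ (ω constant).
|a| = rω²|cosθ| = 0.0219·(149.7)²·|cos 17.4°| = 468.63 m/s².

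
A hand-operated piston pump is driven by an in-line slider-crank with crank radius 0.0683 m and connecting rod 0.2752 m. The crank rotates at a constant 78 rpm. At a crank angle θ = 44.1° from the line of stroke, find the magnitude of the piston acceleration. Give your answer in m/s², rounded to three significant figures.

3.33

ω = 2π·78/60 = 8.168 rad/s
x(θ) = r cosθ + √(L² − r² sin²θ); with ω constant, a = ω²·d²x/dθ².
d²x/dθ² = −r cosθ − r²(cos2θ)/√u − r⁴ sin²2θ/(4u^{3/2}),  u = L² − r² sin²θ = 0.0734759 m².
Substituting r = 0.0683 m, L = 0.2752 m, θ = 44.1°: d²x/dθ² = -0.049861 m.
a = ω²·d²x/dθ² = (8.168)²·(-0.049861) = -3.3267 m/s²;  |a| = 3.3267 m/s².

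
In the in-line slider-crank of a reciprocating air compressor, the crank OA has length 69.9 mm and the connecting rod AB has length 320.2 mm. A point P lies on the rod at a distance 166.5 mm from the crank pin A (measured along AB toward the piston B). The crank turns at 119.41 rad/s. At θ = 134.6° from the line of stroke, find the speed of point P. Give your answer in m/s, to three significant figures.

6.15

ω = 119.4 rad/s.  Crank-pin speed |V_A| = rω = 8.3468 m/s, perpendicular to OA.
Rod angle: sinφ = −(r/L) sinθ ⇒ φ = -8.942°; ω_rod = −rω cosθ/√(L²−r²sin²θ) = +18.528 rad/s.
V_P = V_A + ω_rod × AP, with AP = 0.1665 m along the rod.
Components: V_Px = −rω sinθ − a·ω_rod·sinφ = -5.4636 m/s;  V_Py = rω cosθ + a·ω_rod·cosφ = -2.8132 m/s.
|V_P| = √(V_Px² + V_Py²) = 6.1453 m/s.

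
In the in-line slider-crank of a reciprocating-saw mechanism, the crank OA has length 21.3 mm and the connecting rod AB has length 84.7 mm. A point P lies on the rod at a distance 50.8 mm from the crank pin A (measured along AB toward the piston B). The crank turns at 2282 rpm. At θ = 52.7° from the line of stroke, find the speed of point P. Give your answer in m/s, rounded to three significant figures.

4.60

ω = 239 rad/s.  Crank-pin speed |V_A| = rω = 5.0901 m/s, perpendicular to OA.
Rod angle: sinφ = −(r/L) sinθ ⇒ φ = -11.539°; ω_rod = −rω cosθ/√(L²−r²sin²θ) = -37.168 rad/s.
V_P = V_A + ω_rod × AP, with AP = 0.0508 m along the rod.
Components: V_Px = −rω sinθ − a·ω_rod·sinφ = -4.4267 m/s;  V_Py = rω cosθ + a·ω_rod·cosφ = +1.2345 m/s.
|V_P| = √(V_Px² + V_Py²) = 4.5956 m/s.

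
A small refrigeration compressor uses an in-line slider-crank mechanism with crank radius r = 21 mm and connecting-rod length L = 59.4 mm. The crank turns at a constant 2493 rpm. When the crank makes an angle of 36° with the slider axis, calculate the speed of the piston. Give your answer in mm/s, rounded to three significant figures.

ω = 2π·2493/60 = 261.1 rad/s
For an in-line slider-crank, x = r cosθ + √(L² − r² sin²θ), so v = −rω sinθ·[1 + r cosθ/√(L² − r² sin²θ)].
With r = 0.021 m, L = 0.0594 m, θ = 36°: √(L² − r² sin²θ) = 0.058103 m.
v = −0.021·261.1·0.58779·[1 + 0.021·0.80902/0.058103] = -4.1647 m/s.
|v| = 4.1647 m/s = 4164.7 mm/s.

4160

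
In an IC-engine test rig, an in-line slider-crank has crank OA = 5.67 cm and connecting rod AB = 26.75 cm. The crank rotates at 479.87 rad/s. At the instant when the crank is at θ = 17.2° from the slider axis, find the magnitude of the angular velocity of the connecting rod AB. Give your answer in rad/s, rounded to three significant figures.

ω = 479.9 rad/s
The rod makes angle φ with the slider axis where L sinφ = r sinθ; differentiating, L cosφ·φ̇ = r ω cosθ.
L cosφ = √(L² − r² sin²θ) = 0.26697 m.
|ω_rod| = r ω |cosθ| / √(L² − r² sin²θ) = 0.0567·479.9·0.95528/0.26697 = 97.357 rad/s.

97.4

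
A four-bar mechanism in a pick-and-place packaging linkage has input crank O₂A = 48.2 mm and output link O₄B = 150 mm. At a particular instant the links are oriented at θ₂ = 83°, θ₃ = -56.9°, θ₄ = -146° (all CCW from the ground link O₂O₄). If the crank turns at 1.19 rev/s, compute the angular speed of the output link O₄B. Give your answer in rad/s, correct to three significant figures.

ω₂ = 7.477 rad/s (from 1.19 rev/s).
Differentiating the loop-closure r₂e^{iθ₂}+r₃e^{iθ₃}=r₁+r₄e^{iθ₄} gives r₂ω₂e^{iθ₂}+r₃ω₃e^{iθ₃}=r₄ω₄e^{iθ₄}.
Eliminating the other unknown: ω₄ = r₂ω₂ sin(θ₂−θ₃) / [r₄ sin(θ₄−θ₃)].
Numerator sine = +0.64412; denominator sine = -0.99988.
Result = 0.0482·7.477·(+0.64412) / (0.15·(-0.99988)) = -1.5478 rad/s; magnitude 1.5478 rad/s.

1.55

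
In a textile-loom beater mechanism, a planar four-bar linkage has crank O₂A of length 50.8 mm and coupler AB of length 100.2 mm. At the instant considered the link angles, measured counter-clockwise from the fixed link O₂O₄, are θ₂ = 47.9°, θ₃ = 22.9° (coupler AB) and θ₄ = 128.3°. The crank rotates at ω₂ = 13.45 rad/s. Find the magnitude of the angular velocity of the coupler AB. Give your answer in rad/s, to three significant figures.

6.97

ω₂ = 13.45 rad/s
Differentiating the loop-closure r₂e^{iθ₂}+r₃e^{iθ₃}=r₁+r₄e^{iθ₄} gives r₂ω₂e^{iθ₂}+r₃ω₃e^{iθ₃}=r₄ω₄e^{iθ₄}.
Eliminating the other unknown: ω₃ = r₂ω₂ sin(θ₄−θ₂) / [r₃ sin(θ₃−θ₄)].
Numerator sine = +0.98600; denominator sine = -0.96410.
Result = 0.0508·13.45·(+0.98600) / (0.1002·(-0.96410)) = -6.9739 rad/s; magnitude 6.9739 rad/s.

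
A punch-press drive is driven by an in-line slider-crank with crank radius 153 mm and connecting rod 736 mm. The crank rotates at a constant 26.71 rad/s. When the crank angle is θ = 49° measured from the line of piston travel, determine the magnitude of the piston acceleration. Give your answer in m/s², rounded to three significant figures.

ω = 26.71 rad/s
x(θ) = r cosθ + √(L² − r² sin²θ); with ω constant, a = ω²·d²x/dθ².
d²x/dθ² = −r cosθ − r²(cos2θ)/√u − r⁴ sin²2θ/(4u^{3/2}),  u = L² − r² sin²θ = 0.528363 m².
Substituting r = 0.153 m, L = 0.736 m, θ = 49°: d²x/dθ² = -0.096245 m.
a = ω²·d²x/dθ² = (26.71)²·(-0.096245) = -68.663 m/s²;  |a| = 68.663 m/s².

68.7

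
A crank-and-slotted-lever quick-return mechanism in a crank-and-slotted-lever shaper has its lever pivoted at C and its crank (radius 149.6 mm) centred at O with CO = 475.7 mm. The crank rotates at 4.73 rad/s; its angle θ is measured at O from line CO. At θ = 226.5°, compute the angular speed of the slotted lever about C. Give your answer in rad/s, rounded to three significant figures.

ω = 4.73 rad/s
Crank pin A relative to C: A = (d + r cosθ, r sinθ); lever angle φ = atan2(r sinθ, d + r cosθ).
Differentiating tanφ: φ̇ = rω(d cosθ + r)/(d² + r² + 2dr cosθ).
d² + r² + 2dr cosθ = |CA|² = 0.150698 m²;  d cosθ + r = -0.17785 m.
|ω_lever| = |0.1496·4.73·-0.17785| / 0.150698 = 0.83511 rad/s.

0.835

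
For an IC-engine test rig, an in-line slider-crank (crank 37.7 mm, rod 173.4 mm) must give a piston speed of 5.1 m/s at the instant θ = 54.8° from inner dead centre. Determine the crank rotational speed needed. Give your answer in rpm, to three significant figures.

For an in-line slider-crank, |v_piston| = rω|sinθ|·[1 + r cosθ/√(L² − r² sin²θ)].
With r = 0.0377 m, L = 0.1734 m, θ = 54.8°: the bracketed kinematic factor |dx/dθ| = 0.03473 m.
ω = v/|dx/dθ| = 5.1/0.03473 = 146.85 rad/s.
N = 60ω/(2π) = 1402.3 rpm.

1400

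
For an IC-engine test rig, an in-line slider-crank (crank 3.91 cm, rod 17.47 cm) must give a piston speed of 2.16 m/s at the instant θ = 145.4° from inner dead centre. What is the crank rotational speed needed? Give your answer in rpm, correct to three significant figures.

1140

For an in-line slider-crank, |v_piston| = rω|sinθ|·[1 + r cosθ/√(L² − r² sin²θ)].
With r = 0.0391 m, L = 0.1747 m, θ = 145.4°: the bracketed kinematic factor |dx/dθ| = 0.018079 m.
ω = v/|dx/dθ| = 2.16/0.018079 = 119.48 rad/s.
N = 60ω/(2π) = 1140.9 rpm.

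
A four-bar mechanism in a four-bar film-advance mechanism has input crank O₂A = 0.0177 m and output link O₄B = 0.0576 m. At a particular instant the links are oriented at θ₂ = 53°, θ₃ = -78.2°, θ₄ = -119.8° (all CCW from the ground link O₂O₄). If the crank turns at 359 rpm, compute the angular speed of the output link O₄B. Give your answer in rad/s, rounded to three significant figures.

ω₂ = 37.59 rad/s (from 359 rpm).
Differentiating the loop-closure r₂e^{iθ₂}+r₃e^{iθ₃}=r₁+r₄e^{iθ₄} gives r₂ω₂e^{iθ₂}+r₃ω₃e^{iθ₃}=r₄ω₄e^{iθ₄}.
Eliminating the other unknown: ω₄ = r₂ω₂ sin(θ₂−θ₃) / [r₄ sin(θ₄−θ₃)].
Numerator sine = +0.75241; denominator sine = -0.66393.
Result = 0.0177·37.59·(+0.75241) / (0.0576·(-0.66393)) = -13.092 rad/s; magnitude 13.092 rad/s.

13.1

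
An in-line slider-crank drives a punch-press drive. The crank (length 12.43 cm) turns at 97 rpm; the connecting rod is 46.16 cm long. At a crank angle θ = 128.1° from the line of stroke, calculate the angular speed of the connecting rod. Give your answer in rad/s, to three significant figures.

ω = 10.16 rad/s (converted from 97 rpm).
The rod makes angle φ with the slider axis where L sinφ = r sinθ; differentiating, L cosφ·φ̇ = r ω cosθ.
L cosφ = √(L² − r² sin²θ) = 0.45112 m.
|ω_rod| = r ω |cosθ| / √(L² − r² sin²θ) = 0.1243·10.16·0.61704/0.45112 = 1.727 rad/s.

1.73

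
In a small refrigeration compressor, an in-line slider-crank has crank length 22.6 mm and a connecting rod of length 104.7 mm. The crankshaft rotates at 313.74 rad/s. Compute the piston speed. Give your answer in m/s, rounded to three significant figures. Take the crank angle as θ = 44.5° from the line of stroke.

5.74

ω = 313.7 rad/s
For an in-line slider-crank, x = r cosθ + √(L² − r² sin²θ), so v = −rω sinθ·[1 + r cosθ/√(L² − r² sin²θ)].
With r = 0.0226 m, L = 0.1047 m, θ = 44.5°: √(L² − r² sin²θ) = 0.10349 m.
v = −0.0226·313.7·0.70091·[1 + 0.0226·0.71325/0.10349] = -5.7439 m/s.
|v| = 5.7439 m/s.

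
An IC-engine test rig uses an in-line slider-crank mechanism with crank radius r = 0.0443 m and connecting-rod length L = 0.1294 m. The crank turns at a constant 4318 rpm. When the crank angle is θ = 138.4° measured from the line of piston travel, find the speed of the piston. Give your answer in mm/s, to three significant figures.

9800

ω = 2π·4318/60 = 452.2 rad/s
For an in-line slider-crank, x = r cosθ + √(L² − r² sin²θ), so v = −rω sinθ·[1 + r cosθ/√(L² − r² sin²θ)].
With r = 0.0443 m, L = 0.1294 m, θ = 138.4°: √(L² − r² sin²θ) = 0.12601 m.
v = −0.0443·452.2·0.66393·[1 + 0.0443·-0.74780/0.12601] = -9.8032 m/s.
|v| = 9.8032 m/s = 9803.2 mm/s.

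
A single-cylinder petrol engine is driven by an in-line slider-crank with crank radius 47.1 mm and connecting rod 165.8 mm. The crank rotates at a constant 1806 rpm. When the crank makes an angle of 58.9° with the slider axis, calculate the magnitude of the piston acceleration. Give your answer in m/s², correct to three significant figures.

648

ω = 2π·1806/60 = 189.1 rad/s
x(θ) = r cosθ + √(L² − r² sin²θ); with ω constant, a = ω²·d²x/dθ².
d²x/dθ² = −r cosθ − r²(cos2θ)/√u − r⁴ sin²2θ/(4u^{3/2}),  u = L² − r² sin²θ = 0.0258631 m².
Substituting r = 0.0471 m, L = 0.1658 m, θ = 58.9°: d²x/dθ² = -0.018127 m.
a = ω²·d²x/dθ² = (189.1)²·(-0.018127) = -648.35 m/s²;  |a| = 648.35 m/s².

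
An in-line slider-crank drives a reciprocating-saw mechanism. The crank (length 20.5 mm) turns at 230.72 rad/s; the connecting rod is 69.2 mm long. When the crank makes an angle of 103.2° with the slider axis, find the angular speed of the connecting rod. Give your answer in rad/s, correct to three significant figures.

ω = 230.7 rad/s
The rod makes angle φ with the slider axis where L sinφ = r sinθ; differentiating, L cosφ·φ̇ = r ω cosθ.
L cosφ = √(L² − r² sin²θ) = 0.066259 m.
|ω_rod| = r ω |cosθ| / √(L² − r² sin²θ) = 0.0205·230.7·0.22835/0.066259 = 16.3 rad/s.

16.3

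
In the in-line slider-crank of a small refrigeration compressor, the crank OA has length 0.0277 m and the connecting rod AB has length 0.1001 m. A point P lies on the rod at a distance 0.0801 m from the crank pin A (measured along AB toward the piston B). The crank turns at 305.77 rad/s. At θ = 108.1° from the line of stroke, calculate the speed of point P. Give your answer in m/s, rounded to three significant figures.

7.50

ω = 305.8 rad/s.  Crank-pin speed |V_A| = rω = 8.4698 m/s, perpendicular to OA.
Rod angle: sinφ = −(r/L) sinθ ⇒ φ = -15.250°; ω_rod = −rω cosθ/√(L²−r²sin²θ) = +27.247 rad/s.
V_P = V_A + ω_rod × AP, with AP = 0.0801 m along the rod.
Components: V_Px = −rω sinθ − a·ω_rod·sinφ = -7.4766 m/s;  V_Py = rω cosθ + a·ω_rod·cosφ = -0.52575 m/s.
|V_P| = √(V_Px² + V_Py²) = 7.4951 m/s.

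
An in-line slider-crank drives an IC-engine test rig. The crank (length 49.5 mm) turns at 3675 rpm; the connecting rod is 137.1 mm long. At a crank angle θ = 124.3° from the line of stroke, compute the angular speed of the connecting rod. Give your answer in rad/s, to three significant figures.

ω = 384.8 rad/s (converted from 3675 rpm).
The rod makes angle φ with the slider axis where L sinφ = r sinθ; differentiating, L cosφ·φ̇ = r ω cosθ.
L cosφ = √(L² − r² sin²θ) = 0.13086 m.
|ω_rod| = r ω |cosθ| / √(L² − r² sin²θ) = 0.0495·384.8·0.56353/0.13086 = 82.035 rad/s.

82.0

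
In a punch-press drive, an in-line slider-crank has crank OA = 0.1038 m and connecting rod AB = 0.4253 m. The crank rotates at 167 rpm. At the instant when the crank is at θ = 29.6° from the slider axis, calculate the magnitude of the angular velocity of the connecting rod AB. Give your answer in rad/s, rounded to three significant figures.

ω = 17.49 rad/s (converted from 167 rpm).
The rod makes angle φ with the slider axis where L sinφ = r sinθ; differentiating, L cosφ·φ̇ = r ω cosθ.
L cosφ = √(L² − r² sin²θ) = 0.4222 m.
|ω_rod| = r ω |cosθ| / √(L² − r² sin²θ) = 0.1038·17.49·0.86949/0.4222 = 3.7385 rad/s.

3.74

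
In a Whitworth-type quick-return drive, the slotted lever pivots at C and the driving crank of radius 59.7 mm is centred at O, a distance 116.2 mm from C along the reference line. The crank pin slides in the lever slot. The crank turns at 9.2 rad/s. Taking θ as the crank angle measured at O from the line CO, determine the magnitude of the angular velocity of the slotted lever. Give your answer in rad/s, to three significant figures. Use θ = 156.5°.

5.93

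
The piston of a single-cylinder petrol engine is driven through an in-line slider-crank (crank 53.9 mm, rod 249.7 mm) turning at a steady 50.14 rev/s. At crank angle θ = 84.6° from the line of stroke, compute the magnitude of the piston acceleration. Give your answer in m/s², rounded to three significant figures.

ω = 2π·50.1 = 315 rad/s
x(θ) = r cosθ + √(L² − r² sin²θ); with ω constant, a = ω²·d²x/dθ².
d²x/dθ² = −r cosθ − r²(cos2θ)/√u − r⁴ sin²2θ/(4u^{3/2}),  u = L² − r² sin²θ = 0.0594706 m².
Substituting r = 0.0539 m, L = 0.2497 m, θ = 84.6°: d²x/dθ² = +0.0066246 m.
a = ω²·d²x/dθ² = (315)²·(+0.0066246) = +657.49 m/s²;  |a| = 657.49 m/s².

657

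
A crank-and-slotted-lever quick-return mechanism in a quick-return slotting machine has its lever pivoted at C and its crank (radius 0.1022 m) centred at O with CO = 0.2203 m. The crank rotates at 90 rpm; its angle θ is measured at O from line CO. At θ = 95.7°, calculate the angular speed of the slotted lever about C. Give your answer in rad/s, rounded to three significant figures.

ω = 9.425 rad/s (from 90 rpm).
Crank pin A relative to C: A = (d + r cosθ, r sinθ); lever angle φ = atan2(r sinθ, d + r cosθ).
Differentiating tanφ: φ̇ = rω(d cosθ + r)/(d² + r² + 2dr cosθ).
d² + r² + 2dr cosθ = |CA|² = 0.0545046 m²;  d cosθ + r = +0.08032 m.
|ω_lever| = |0.1022·9.425·+0.08032| / 0.0545046 = 1.4194 rad/s.

1.42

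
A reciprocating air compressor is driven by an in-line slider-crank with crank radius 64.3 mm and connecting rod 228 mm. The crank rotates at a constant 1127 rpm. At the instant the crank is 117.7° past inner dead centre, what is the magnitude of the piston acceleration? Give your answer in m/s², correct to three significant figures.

ω = 2π·1127/60 = 118 rad/s
x(θ) = r cosθ + √(L² − r² sin²θ); with ω constant, a = ω²·d²x/dθ².
d²x/dθ² = −r cosθ − r²(cos2θ)/√u − r⁴ sin²2θ/(4u^{3/2}),  u = L² − r² sin²θ = 0.0487429 m².
Substituting r = 0.0643 m, L = 0.228 m, θ = 117.7°: d²x/dθ² = +0.040254 m.
a = ω²·d²x/dθ² = (118)²·(+0.040254) = +560.68 m/s²;  |a| = 560.68 m/s².

561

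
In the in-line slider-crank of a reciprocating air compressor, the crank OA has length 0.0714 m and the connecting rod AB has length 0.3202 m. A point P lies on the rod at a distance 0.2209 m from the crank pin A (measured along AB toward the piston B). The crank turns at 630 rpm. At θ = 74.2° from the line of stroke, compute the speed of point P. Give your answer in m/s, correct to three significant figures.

4.74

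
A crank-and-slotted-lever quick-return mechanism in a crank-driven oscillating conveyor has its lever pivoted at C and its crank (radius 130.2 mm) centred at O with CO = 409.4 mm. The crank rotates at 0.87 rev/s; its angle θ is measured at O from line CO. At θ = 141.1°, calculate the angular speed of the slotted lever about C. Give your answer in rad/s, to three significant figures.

1.32

ω = 5.466 rad/s (from 0.87 rev/s).
Crank pin A relative to C: A = (d + r cosθ, r sinθ); lever angle φ = atan2(r sinθ, d + r cosθ).
Differentiating tanφ: φ̇ = rω(d cosθ + r)/(d² + r² + 2dr cosθ).
d² + r² + 2dr cosθ = |CA|² = 0.101594 m²;  d cosθ + r = -0.18841 m.
|ω_lever| = |0.1302·5.466·-0.18841| / 0.101594 = 1.3199 rad/s.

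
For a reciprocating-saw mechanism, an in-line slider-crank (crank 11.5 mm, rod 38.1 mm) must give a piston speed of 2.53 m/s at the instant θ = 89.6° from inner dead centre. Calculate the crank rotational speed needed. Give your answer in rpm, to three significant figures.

For an in-line slider-crank, |v_piston| = rω|sinθ|·[1 + r cosθ/√(L² − r² sin²θ)].
With r = 0.0115 m, L = 0.0381 m, θ = 89.6°: the bracketed kinematic factor |dx/dθ| = 0.011525 m.
ω = v/|dx/dθ| = 2.53/0.011525 = 219.52 rad/s.
N = 60ω/(2π) = 2096.3 rpm.

2100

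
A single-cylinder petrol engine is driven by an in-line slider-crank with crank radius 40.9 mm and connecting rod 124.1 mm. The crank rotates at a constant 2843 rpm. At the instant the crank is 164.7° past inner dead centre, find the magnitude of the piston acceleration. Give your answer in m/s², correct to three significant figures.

2460

ω = 2π·2843/60 = 297.7 rad/s
x(θ) = r cosθ + √(L² − r² sin²θ); with ω constant, a = ω²·d²x/dθ².
d²x/dθ² = −r cosθ − r²(cos2θ)/√u − r⁴ sin²2θ/(4u^{3/2}),  u = L² − r² sin²θ = 0.0152843 m².
Substituting r = 0.0409 m, L = 0.1241 m, θ = 164.7°: d²x/dθ² = +0.027708 m.
a = ω²·d²x/dθ² = (297.7)²·(+0.027708) = +2455.9 m/s²;  |a| = 2455.9 m/s².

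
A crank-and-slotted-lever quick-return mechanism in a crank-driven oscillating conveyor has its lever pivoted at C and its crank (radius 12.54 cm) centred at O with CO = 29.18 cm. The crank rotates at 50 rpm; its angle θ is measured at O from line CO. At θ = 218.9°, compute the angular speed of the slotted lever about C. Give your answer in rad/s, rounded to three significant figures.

ω = 5.236 rad/s (from 50 rpm).
Crank pin A relative to C: A = (d + r cosθ, r sinθ); lever angle φ = atan2(r sinθ, d + r cosθ).
Differentiating tanφ: φ̇ = rω(d cosθ + r)/(d² + r² + 2dr cosθ).
d² + r² + 2dr cosθ = |CA|² = 0.0439179 m²;  d cosθ + r = -0.10169 m.
|ω_lever| = |0.1254·5.236·-0.10169| / 0.0439179 = 1.5203 rad/s.

1.52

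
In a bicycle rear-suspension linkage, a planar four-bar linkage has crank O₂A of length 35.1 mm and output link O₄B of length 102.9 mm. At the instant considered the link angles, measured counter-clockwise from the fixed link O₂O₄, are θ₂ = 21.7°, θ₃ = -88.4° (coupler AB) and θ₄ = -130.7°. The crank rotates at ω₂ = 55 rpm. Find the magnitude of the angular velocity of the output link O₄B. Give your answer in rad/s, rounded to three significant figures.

ω₂ = 5.76 rad/s (from 55 rpm).
Differentiating the loop-closure r₂e^{iθ₂}+r₃e^{iθ₃}=r₁+r₄e^{iθ₄} gives r₂ω₂e^{iθ₂}+r₃ω₃e^{iθ₃}=r₄ω₄e^{iθ₄}.
Eliminating the other unknown: ω₄ = r₂ω₂ sin(θ₂−θ₃) / [r₄ sin(θ₄−θ₃)].
Numerator sine = +0.93909; denominator sine = -0.67301.
Result = 0.0351·5.76·(+0.93909) / (0.1029·(-0.67301)) = -2.7414 rad/s; magnitude 2.7414 rad/s.

2.74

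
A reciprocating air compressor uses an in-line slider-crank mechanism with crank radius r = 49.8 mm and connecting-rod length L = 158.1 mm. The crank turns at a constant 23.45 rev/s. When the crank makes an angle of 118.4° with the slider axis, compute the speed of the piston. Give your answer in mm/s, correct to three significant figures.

5450

ω = 2π·23.4 = 147.3 rad/s
For an in-line slider-crank, x = r cosθ + √(L² − r² sin²θ), so v = −rω sinθ·[1 + r cosθ/√(L² − r² sin²θ)].
With r = 0.0498 m, L = 0.1581 m, θ = 118.4°: √(L² − r² sin²θ) = 0.15191 m.
v = −0.0498·147.3·0.87965·[1 + 0.0498·-0.47562/0.15191] = -5.4481 m/s.
|v| = 5.4481 m/s = 5448.1 mm/s.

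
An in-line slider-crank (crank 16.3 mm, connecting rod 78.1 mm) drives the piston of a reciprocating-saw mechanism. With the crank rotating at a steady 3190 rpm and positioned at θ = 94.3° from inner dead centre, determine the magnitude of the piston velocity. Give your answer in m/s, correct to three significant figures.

ω = 2π·3190/60 = 334.1 rad/s
For an in-line slider-crank, x = r cosθ + √(L² − r² sin²θ), so v = −rω sinθ·[1 + r cosθ/√(L² − r² sin²θ)].
With r = 0.0163 m, L = 0.0781 m, θ = 94.3°: √(L² − r² sin²θ) = 0.07639 m.
v = −0.0163·334.1·0.99719·[1 + 0.0163·-0.07498/0.07639] = -5.3429 m/s.
|v| = 5.3429 m/s.

5.34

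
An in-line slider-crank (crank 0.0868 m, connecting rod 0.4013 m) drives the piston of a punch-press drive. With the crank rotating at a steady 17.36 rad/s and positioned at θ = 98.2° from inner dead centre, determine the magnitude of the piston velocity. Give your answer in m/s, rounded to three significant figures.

1.44

ω = 17.36 rad/s
For an in-line slider-crank, x = r cosθ + √(L² − r² sin²θ), so v = −rω sinθ·[1 + r cosθ/√(L² − r² sin²θ)].
With r = 0.0868 m, L = 0.4013 m, θ = 98.2°: √(L² − r² sin²θ) = 0.392 m.
v = −0.0868·17.36·0.98978·[1 + 0.0868·-0.14263/0.392] = -1.4443 m/s.
|v| = 1.4443 m/s.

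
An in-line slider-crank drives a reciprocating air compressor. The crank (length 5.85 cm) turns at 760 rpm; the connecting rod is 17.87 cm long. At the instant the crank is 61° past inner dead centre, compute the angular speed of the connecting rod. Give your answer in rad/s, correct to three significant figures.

13.2

ω = 79.59 rad/s (converted from 760 rpm).
The rod makes angle φ with the slider axis where L sinφ = r sinθ; differentiating, L cosφ·φ̇ = r ω cosθ.
L cosφ = √(L² − r² sin²θ) = 0.17122 m.
|ω_rod| = r ω |cosθ| / √(L² − r² sin²θ) = 0.0585·79.59·0.48481/0.17122 = 13.183 rad/s.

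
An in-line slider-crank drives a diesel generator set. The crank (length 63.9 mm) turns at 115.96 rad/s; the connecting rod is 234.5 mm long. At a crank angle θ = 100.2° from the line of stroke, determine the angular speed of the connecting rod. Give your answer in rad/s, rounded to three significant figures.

5.81

ω = 116 rad/s
The rod makes angle φ with the slider axis where L sinφ = r sinθ; differentiating, L cosφ·φ̇ = r ω cosθ.
L cosφ = √(L² − r² sin²θ) = 0.22591 m.
|ω_rod| = r ω |cosθ| / √(L² − r² sin²θ) = 0.0639·116·0.17708/0.22591 = 5.8084 rad/s.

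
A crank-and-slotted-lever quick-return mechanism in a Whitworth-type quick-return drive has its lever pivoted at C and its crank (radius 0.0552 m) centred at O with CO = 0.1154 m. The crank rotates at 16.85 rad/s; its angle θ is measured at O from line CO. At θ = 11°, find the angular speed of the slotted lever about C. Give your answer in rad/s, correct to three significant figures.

5.43

ω = 16.85 rad/s
Crank pin A relative to C: A = (d + r cosθ, r sinθ); lever angle φ = atan2(r sinθ, d + r cosθ).
Differentiating tanφ: φ̇ = rω(d cosθ + r)/(d² + r² + 2dr cosθ).
d² + r² + 2dr cosθ = |CA|² = 0.0288703 m²;  d cosθ + r = +0.16848 m.
|ω_lever| = |0.0552·16.85·+0.16848| / 0.0288703 = 5.4279 rad/s.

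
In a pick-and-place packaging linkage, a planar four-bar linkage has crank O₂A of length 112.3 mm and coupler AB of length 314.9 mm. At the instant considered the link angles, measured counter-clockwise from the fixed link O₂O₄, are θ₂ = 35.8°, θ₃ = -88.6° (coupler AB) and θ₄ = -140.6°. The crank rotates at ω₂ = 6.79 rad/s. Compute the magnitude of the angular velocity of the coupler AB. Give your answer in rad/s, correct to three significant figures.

ω₂ = 6.79 rad/s
Differentiating the loop-closure r₂e^{iθ₂}+r₃e^{iθ₃}=r₁+r₄e^{iθ₄} gives r₂ω₂e^{iθ₂}+r₃ω₃e^{iθ₃}=r₄ω₄e^{iθ₄}.
Eliminating the other unknown: ω₃ = r₂ω₂ sin(θ₄−θ₂) / [r₃ sin(θ₃−θ₄)].
Numerator sine = -0.06279; denominator sine = +0.78801.
Result = 0.1123·6.79·(-0.06279) / (0.3149·(+0.78801)) = -0.19295 rad/s; magnitude 0.19295 rad/s.

0.193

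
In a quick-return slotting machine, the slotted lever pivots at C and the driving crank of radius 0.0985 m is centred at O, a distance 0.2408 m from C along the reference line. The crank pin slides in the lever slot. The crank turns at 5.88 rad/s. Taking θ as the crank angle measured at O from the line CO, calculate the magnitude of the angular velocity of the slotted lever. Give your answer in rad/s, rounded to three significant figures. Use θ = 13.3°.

ω = 5.88 rad/s
Crank pin A relative to C: A = (d + r cosθ, r sinθ); lever angle φ = atan2(r sinθ, d + r cosθ).
Differentiating tanφ: φ̇ = rω(d cosθ + r)/(d² + r² + 2dr cosθ).
d² + r² + 2dr cosθ = |CA|² = 0.113852 m²;  d cosθ + r = +0.33284 m.
|ω_lever| = |0.0985·5.88·+0.33284| / 0.113852 = 1.6932 rad/s.

1.69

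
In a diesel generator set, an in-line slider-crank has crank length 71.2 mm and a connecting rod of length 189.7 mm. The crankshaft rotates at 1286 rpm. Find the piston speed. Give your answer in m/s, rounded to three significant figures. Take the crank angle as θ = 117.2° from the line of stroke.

6.98

ω = 2π·1286/60 = 134.7 rad/s
For an in-line slider-crank, x = r cosθ + √(L² − r² sin²θ), so v = −rω sinθ·[1 + r cosθ/√(L² − r² sin²θ)].
With r = 0.0712 m, L = 0.1897 m, θ = 117.2°: √(L² − r² sin²θ) = 0.17882 m.
v = −0.0712·134.7·0.88942·[1 + 0.0712·-0.45710/0.17882] = -6.976 m/s.
|v| = 6.976 m/s.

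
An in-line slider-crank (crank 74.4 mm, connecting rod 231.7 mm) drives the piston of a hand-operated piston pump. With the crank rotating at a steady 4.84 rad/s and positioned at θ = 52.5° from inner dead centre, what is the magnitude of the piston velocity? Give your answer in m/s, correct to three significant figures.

0.343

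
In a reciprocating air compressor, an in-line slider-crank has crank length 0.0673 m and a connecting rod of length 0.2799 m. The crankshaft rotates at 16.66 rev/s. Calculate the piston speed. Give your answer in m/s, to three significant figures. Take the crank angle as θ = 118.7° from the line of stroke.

5.45

ω = 2π·16.7 = 104.7 rad/s
For an in-line slider-crank, x = r cosθ + √(L² − r² sin²θ), so v = −rω sinθ·[1 + r cosθ/√(L² − r² sin²θ)].
With r = 0.0673 m, L = 0.2799 m, θ = 118.7°: √(L² − r² sin²θ) = 0.2736 m.
v = −0.0673·104.7·0.87715·[1 + 0.0673·-0.48022/0.2736] = -5.4494 m/s.
|v| = 5.4494 m/s.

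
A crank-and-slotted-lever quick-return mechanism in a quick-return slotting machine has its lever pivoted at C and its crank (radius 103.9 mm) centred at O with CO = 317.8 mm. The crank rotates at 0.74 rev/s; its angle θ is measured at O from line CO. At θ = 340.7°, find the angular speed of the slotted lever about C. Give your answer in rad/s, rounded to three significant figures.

ω = 4.65 rad/s (from 0.74 rev/s).
Crank pin A relative to C: A = (d + r cosθ, r sinθ); lever angle φ = atan2(r sinθ, d + r cosθ).
Differentiating tanφ: φ̇ = rω(d cosθ + r)/(d² + r² + 2dr cosθ).
d² + r² + 2dr cosθ = |CA|² = 0.17412 m²;  d cosθ + r = +0.40384 m.
|ω_lever| = |0.1039·4.65·+0.40384| / 0.17412 = 1.1204 rad/s.

1.12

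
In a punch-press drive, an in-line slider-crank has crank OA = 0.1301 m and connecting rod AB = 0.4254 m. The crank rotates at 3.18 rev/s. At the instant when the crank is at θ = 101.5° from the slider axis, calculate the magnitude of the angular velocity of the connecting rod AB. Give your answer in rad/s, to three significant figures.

1.28

ω = 19.98 rad/s (converted from 3.18 rev/s).
The rod makes angle φ with the slider axis where L sinφ = r sinθ; differentiating, L cosφ·φ̇ = r ω cosθ.
L cosφ = √(L² − r² sin²θ) = 0.40585 m.
|ω_rod| = r ω |cosθ| / √(L² − r² sin²θ) = 0.1301·19.98·0.19937/0.40585 = 1.277 rad/s.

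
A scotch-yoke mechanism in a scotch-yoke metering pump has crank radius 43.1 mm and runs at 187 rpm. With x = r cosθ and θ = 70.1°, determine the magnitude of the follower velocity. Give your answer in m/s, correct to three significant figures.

ω = 19.58 rad/s (from 187 rpm).
x = r cosθ ⇒ ẋ = −rω sinθ.
|v| = rω|sinθ| = 0.0431·19.58·|sin 70.1°| = 0.79361 m/s.

0.794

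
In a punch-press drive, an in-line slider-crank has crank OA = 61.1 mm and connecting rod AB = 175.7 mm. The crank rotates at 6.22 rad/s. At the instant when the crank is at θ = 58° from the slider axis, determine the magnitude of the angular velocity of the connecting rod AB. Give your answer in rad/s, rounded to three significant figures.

ω = 6.22 rad/s
The rod makes angle φ with the slider axis where L sinφ = r sinθ; differentiating, L cosφ·φ̇ = r ω cosθ.
L cosφ = √(L² − r² sin²θ) = 0.16789 m.
|ω_rod| = r ω |cosθ| / √(L² − r² sin²θ) = 0.0611·6.22·0.52992/0.16789 = 1.1996 rad/s.

1.20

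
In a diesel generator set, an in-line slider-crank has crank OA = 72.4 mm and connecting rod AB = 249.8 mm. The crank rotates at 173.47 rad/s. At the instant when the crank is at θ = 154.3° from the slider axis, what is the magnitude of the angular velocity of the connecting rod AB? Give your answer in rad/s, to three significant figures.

45.7

ω = 173.5 rad/s
The rod makes angle φ with the slider axis where L sinφ = r sinθ; differentiating, L cosφ·φ̇ = r ω cosθ.
L cosφ = √(L² − r² sin²θ) = 0.24782 m.
|ω_rod| = r ω |cosθ| / √(L² − r² sin²θ) = 0.0724·173.5·0.90108/0.24782 = 45.666 rad/s.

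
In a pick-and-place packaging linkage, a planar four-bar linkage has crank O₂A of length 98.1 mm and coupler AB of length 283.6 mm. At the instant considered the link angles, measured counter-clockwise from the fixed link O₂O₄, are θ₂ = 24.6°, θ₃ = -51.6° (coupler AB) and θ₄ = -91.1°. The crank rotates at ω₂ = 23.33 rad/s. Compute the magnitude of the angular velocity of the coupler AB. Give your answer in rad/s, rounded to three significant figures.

11.4

ω₂ = 23.33 rad/s
Differentiating the loop-closure r₂e^{iθ₂}+r₃e^{iθ₃}=r₁+r₄e^{iθ₄} gives r₂ω₂e^{iθ₂}+r₃ω₃e^{iθ₃}=r₄ω₄e^{iθ₄}.
Eliminating the other unknown: ω₃ = r₂ω₂ sin(θ₄−θ₂) / [r₃ sin(θ₃−θ₄)].
Numerator sine = -0.90108; denominator sine = +0.63608.
Result = 0.0981·23.33·(-0.90108) / (0.2836·(+0.63608)) = -11.432 rad/s; magnitude 11.432 rad/s.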